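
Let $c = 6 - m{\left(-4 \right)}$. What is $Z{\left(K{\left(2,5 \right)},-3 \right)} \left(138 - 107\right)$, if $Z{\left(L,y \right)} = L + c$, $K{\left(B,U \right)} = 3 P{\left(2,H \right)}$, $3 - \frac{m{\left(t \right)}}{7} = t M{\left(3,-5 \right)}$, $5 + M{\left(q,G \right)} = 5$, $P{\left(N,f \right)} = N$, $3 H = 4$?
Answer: $-279$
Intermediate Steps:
$H = \frac{4}{3}$ ($H = \frac{1}{3} \cdot 4 = \frac{4}{3} \approx 1.3333$)
$M{\left(q,G \right)} = 0$ ($M{\left(q,G \right)} = -5 + 5 = 0$)
$m{\left(t \right)} = 21$ ($m{\left(t \right)} = 21 - 7 t 0 = 21 - 0 = 21 + 0 = 21$)
$K{\left(B,U \right)} = 6$ ($K{\left(B,U \right)} = 3 \cdot 2 = 6$)
$c = -15$ ($c = 6 - 21 = -15$)
$Z{\left(L,y \right)} = -15 + L$ ($Z{\left(L,y \right)} = L - 15 = -15 + L$)
$Z{\left(K{\left(2,5 \right)},-3 \right)} \left(138 - 107\right) = \left(-15 + 6\right) \left(138 - 107\right) = \left(-9\right) 31 = -279$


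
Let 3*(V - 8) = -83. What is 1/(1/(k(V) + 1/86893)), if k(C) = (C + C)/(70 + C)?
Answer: -10253223/13120843 ≈ -0.78145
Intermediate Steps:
V = -59/3 (V = 8 + (⅓)*(-83) = 8 - 83/3 = -59/3 ≈ -19.667)
k(C) = 2*C/(70 + C) (k(C) = (2*C)/(70 + C) = 2*C/(70 + C))
1/(1/(k(V) + 1/86893)) = 1/(1/(2*(-59/3)/(70 - 59/3) + 1/86893)) = 1/(1/(2*(-59/3)/(151/3) + 1/86893)) = 1/(1/(2*(-59/3)*(3/151) + 1/86893)) = 1/(1/(-118/151 + 1/86893)) = 1/(1/(-10253223/13120843)) = 1/(-13120843/10253223) = -10253223/13120843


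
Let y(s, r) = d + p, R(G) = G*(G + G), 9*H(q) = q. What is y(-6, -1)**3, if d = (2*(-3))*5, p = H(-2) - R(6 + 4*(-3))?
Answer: -778688000/729 ≈ -1.0682e+6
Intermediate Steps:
H(q) = q/9
R(G) = 2*G**2 (R(G) = G*(2*G) = 2*G**2)
p = -650/9 (p = (1/9)*(-2) - 2*(6 + 4*(-3))**2 = -2/9 - 2*(6 - 12)**2 = -2/9 - 2*(-6)**2 = -2/9 - 2*36 = -2/9 - 1*72 = -2/9 - 72 = -650/9 ≈ -72.222)
d = -30 (d = -6*5 = -30)
y(s, r) = -920/9 (y(s, r) = -30 - 650/9 = -920/9)
y(-6, -1)**3 = (-920/9)**3 = -778688000/729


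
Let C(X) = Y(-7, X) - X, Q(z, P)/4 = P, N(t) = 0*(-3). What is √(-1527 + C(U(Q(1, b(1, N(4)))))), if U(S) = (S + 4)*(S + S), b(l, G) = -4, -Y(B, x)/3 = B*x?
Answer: √6153 ≈ 78.441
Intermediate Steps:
N(t) = 0
Y(B, x) = -3*B*x
Q(z, P) = 4*P
U(S) = 2*S*(4 + S) (U(S) = (4 + S)*(2*S) = 2*S*(4 + S))
C(X) = 20*X (C(X) = -3*(-7)*X - X = 21*X - X = 20*X)
√(-1527 + C(U(Q(1, b(1, N(4)))))) = √(-1527 + 20*(2*(4*(-4))*(4 + 4*(-4)))) = √(-1527 + 20*(2*(-16)*(4 - 16))) = √(-1527 + 20*(2*(-16)*(-12))) = √(-1527 + 20*384) = √(-1527 + 7680) = √6153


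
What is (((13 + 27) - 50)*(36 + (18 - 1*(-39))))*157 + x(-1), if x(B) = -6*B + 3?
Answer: -146001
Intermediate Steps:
x(B) = 3 - 6*B
(((13 + 27) - 50)*(36 + (18 - 1*(-39))))*157 + x(-1) = (((13 + 27) - 50)*(36 + (18 - 1*(-39))))*157 + (3 - 6*(-1)) = ((40 - 50)*(36 + (18 + 39)))*157 + (3 + 6) = -10*(36 + 57)*157 + 9 = -10*93*157 + 9 = -930*157 + 9 = -146010 + 9 = -146001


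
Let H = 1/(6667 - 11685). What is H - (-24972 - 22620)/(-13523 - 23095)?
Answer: -39808879/30624854 ≈ -1.2999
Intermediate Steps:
H = -1/5018 (H = 1/(-5018) = -1/5018 ≈ -0.00019928)
H - (-24972 - 22620)/(-13523 - 23095) = -1/5018 - (-24972 - 22620)/(-13523 - 23095) = -1/5018 - (-47592)/(-36618) = -1/5018 - (-47592)*(-1)/36618 = -1/5018 - 1*7932/6103 = -1/5018 - 7932/6103 = -39808879/30624854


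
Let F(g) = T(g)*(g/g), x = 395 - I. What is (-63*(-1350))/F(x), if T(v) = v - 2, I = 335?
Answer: 42525/29 ≈ 1466.4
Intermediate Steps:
x = 60 (x = 395 - 1*335 = 395 - 335 = 60)
T(v) = -2 + v
F(g) = -2 + g (F(g) = (-2 + g)*(g/g) = (-2 + g)*1 = -2 + g)
(-63*(-1350))/F(x) = (-63*(-1350))/(-2 + 60) = 85050/58 = 85050*(1/58) = 42525/29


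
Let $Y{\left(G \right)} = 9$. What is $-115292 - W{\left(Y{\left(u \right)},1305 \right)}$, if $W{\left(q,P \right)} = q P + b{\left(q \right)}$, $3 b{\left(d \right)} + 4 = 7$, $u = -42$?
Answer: $-127038$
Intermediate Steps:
$b{\left(d \right)} = 1$ ($b{\left(d \right)} = - \frac{4}{3} + \frac{1}{3} \cdot 7 = - \frac{4}{3} + \frac{7}{3} = 1$)
$W{\left(q,P \right)} = 1 + P q$ ($W{\left(q,P \right)} = q P + 1 = P q + 1 = 1 + P q$)
$-115292 - W{\left(Y{\left(u \right)},1305 \right)} = -115292 - \left(1 + 1305 \cdot 9\right) = -115292 - \left(1 + 11745\right) = -115292 - 11746 = -127038$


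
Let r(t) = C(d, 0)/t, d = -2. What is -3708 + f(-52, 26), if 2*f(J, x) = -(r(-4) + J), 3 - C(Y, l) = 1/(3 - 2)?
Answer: -14727/4 ≈ -3681.8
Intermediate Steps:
C(Y, l) = 2 (C(Y, l) = 3 - 1/(3 - 2) = 3 - 1/1 = 3 - 1*1 = 3 - 1 = 2)
r(t) = 2/t
f(J, x) = ¼ - J/2 (f(J, x) = (-(2/(-4) + J))/2 = (-(2*(-¼) + J))/2 = (-(-½ + J))/2 = (½ - J)/2 = ¼ - J/2)
-3708 + f(-52, 26) = -3708 + (¼ - ½*(-52)) = -3708 + (¼ + 26) = -3708 + 105/4 = -14727/4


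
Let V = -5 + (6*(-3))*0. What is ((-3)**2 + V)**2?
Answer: 16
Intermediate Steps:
V = -5 (V = -5 - 18*0 = -5 + 0 = -5)
((-3)**2 + V)**2 = ((-3)**2 - 5)**2 = (9 - 5)**2 = 4**2 = 16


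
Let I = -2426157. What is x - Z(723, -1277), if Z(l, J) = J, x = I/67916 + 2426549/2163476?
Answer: 22818924906573/18366829502 ≈ 1242.4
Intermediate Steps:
x = -635516367481/18366829502 (x = -2426157/67916 + 2426549/2163476 = -635516367481/18366829502 ≈ -34.601)
x - Z(723, -1277) = -635516367481/18366829502 - 1*(-1277) = -635516367481/18366829502 + 1277 = 22818924906573/18366829502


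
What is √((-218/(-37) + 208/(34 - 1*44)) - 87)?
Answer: I*√3487805/185 ≈ 10.095*I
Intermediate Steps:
√((-218/(-37) + 208/(34 - 1*44)) - 87) = √((-218*(-1/37) + 208/(34 - 44)) - 87) = √((218/37 + 208/(-10)) - 87) = √((218/37 + 208*(-⅒)) - 87) = √((218/37 - 104/5) - 87) = √(-2758/185 - 87) = √(-18853/185) = I*√3487805/185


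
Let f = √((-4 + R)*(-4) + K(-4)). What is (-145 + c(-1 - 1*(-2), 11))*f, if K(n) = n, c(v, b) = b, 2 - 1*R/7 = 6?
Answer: -268*√31 ≈ -1492.2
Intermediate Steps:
R = -28 (R = 14 - 7*6 = 14 - 42 = -28)
f = 2*√31 (f = √((-4 - 28)*(-4) - 4) = √(-32*(-4) - 4) = √(128 - 4) = √124 = 2*√31 ≈ 11.136)
(-145 + c(-1 - 1*(-2), 11))*f = (-145 + 11)*(2*√31) = -268*√31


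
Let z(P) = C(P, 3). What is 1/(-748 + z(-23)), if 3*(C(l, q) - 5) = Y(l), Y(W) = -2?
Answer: -3/2231 ≈ -0.0013447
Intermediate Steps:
C(l, q) = 13/3 (C(l, q) = 5 + (1/3)*(-2) = 5 - 2/3 = 13/3)
z(P) = 13/3
1/(-748 + z(-23)) = 1/(-748 + 13/3) = 1/(-2231/3) = -3/2231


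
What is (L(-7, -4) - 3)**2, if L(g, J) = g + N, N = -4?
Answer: 196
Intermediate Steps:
L(g, J) = -4 + g (L(g, J) = g - 4 = -4 + g)
(L(-7, -4) - 3)**2 = ((-4 - 7) - 3)**2 = (-11 - 3)**2 = (-14)**2 = 196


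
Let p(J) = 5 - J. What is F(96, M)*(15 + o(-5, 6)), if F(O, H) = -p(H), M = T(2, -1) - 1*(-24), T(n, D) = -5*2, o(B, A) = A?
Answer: 189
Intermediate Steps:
T(n, D) = -10
M = 14 (M = -10 - 1*(-24) = -10 + 24 = 14)
F(O, H) = -5 + H (F(O, H) = -(5 - H) = -5 + H)
F(96, M)*(15 + o(-5, 6)) = (-5 + 14)*(15 + 6) = 9*21 = 189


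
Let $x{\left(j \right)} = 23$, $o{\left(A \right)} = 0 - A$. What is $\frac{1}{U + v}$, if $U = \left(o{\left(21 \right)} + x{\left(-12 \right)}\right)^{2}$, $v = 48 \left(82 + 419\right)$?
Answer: $\frac{1}{24052} \approx 4.1577 \cdot 10^{-5}$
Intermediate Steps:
$o{\left(A \right)} = - A$
$v = 24048$ ($v = 48 \cdot 501 = 24048$)
$U = 4$ ($U = \left(\left(-1\right) 21 + 23\right)^{2} = \left(-21 + 23\right)^{2} = 2^{2} = 4$)
$\frac{1}{U + v} = \frac{1}{4 + 24048} = \frac{1}{24052}$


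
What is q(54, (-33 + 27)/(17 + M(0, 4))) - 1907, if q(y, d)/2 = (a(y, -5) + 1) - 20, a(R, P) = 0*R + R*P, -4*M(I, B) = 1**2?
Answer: -2485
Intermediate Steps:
M(I, B) = -1/4 (M(I, B) = -1/4*1**2 = -1/4*1 = -1/4)
a(R, P) = P*R (a(R, P) = 0 + P*R = P*R)
q(y, d) = -38 - 10*y (q(y, d) = 2*((-5*y + 1) - 20) = 2*((1 - 5*y) - 20) = 2*(-19 - 5*y) = -38 - 10*y)
q(54, (-33 + 27)/(17 + M(0, 4))) - 1907 = (-38 - 10*54) - 1907 = (-38 - 540) - 1907 = -578 - 1907 = -2485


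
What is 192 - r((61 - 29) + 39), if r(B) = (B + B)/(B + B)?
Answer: 191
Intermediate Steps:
r(B) = 1 (r(B) = (2*B)/((2*B)) = (2*B)*(1/(2*B)) = 1)
192 - r((61 - 29) + 39) = 192 - 1*1 = 192 - 1 = 191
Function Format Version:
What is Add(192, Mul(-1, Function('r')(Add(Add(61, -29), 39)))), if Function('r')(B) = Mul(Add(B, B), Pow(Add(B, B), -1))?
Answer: 191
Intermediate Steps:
Function('r')(B) = 1 (Function('r')(B) = Mul(Mul(2, B), Pow(Mul(2, B), -1)) = Mul(Mul(2, B), Mul(Rational(1, 2), Pow(B, -1))) = 1)
Add(192, Mul(-1, Function('r')(Add(Add(61, -29), 39)))) = Add(192, Mul(-1, 1)) = Add(192, -1) = 191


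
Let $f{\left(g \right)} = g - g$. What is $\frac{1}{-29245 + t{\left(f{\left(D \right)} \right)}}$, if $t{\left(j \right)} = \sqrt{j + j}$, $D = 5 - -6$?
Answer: $- \frac{1}{29245} \approx -3.4194 \cdot 10^{-5}$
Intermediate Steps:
$D = 11$ ($D = 5 + 6 = 11$)
$f{\left(g \right)} = 0$
$t{\left(j \right)} = \sqrt{2} \sqrt{j}$ ($t{\left(j \right)} = \sqrt{2 j} = \sqrt{2} \sqrt{j}$)
$\frac{1}{-29245 + t{\left(f{\left(D \right)} \right)}} = \frac{1}{-29245 + \sqrt{2} \sqrt{0}} = \frac{1}{-29245 + \sqrt{2} \cdot 0} = \frac{1}{-29245 + 0} = \frac{1}{-29245} = - \frac{1}{29245}$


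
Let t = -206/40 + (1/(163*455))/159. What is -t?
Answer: 242920037/47168940 ≈ 5.1500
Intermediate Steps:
t = -242920037/47168940 (t = -206*1/40 + ((1/163)*(1/455))*(1/159) = -103/20 + (1/74165)*(1/159) = -103/20 + 1/11792235 = -242920037/47168940 ≈ -5.1500)
-t = -1*(-242920037/47168940) = 242920037/47168940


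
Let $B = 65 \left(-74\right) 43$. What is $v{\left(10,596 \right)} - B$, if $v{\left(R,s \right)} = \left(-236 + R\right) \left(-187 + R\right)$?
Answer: $246832$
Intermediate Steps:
$B = -206830$ ($B = \left(-4810\right) 43 = -206830$)
$v{\left(10,596 \right)} - B = \left(44132 + 10^{2} - 4230\right) - -206830 = \left(44132 + 100 - 4230\right) + 206830 = 40002 + 206830 = 246832$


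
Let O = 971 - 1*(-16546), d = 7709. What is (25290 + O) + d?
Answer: 50516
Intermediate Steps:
O = 17517 (O = 971 + 16546 = 17517)
(25290 + O) + d = (25290 + 17517) + 7709 = 42807 + 7709 = 50516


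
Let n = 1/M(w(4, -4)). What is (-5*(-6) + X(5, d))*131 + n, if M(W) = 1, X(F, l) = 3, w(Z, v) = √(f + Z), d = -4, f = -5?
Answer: 4324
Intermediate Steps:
w(Z, v) = √(-5 + Z)
n = 1 (n = 1/1 = 1)
(-5*(-6) + X(5, d))*131 + n = (-5*(-6) + 3)*131 + 1 = (30 + 3)*131 + 1 = 33*131 + 1 = 4323 + 1 = 4324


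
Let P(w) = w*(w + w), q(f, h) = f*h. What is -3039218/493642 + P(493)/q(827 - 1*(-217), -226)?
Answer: -8250376213/1004067828 ≈ -8.2169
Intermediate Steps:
P(w) = 2*w² (P(w) = w*(2*w) = 2*w²)
-3039218/493642 + P(493)/q(827 - 1*(-217), -226) = -3039218/493642 + (2*493²)/(((827 - 1*(-217))*(-226))) = -3039218*1/493642 + (2*243049)/(((827 + 217)*(-226))) = -1519609/246821 + 486098/((1044*(-226))) = -1519609/246821 + 486098/(-235944) = -1519609/246821 + 486098*(-1/235944) = -1519609/246821 - 8381/4068 = -8250376213/1004067828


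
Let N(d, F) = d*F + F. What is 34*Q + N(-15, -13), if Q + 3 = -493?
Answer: -16682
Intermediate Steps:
Q = -496 (Q = -3 - 493 = -496)
N(d, F) = F + F*d (N(d, F) = F*d + F = F + F*d)
34*Q + N(-15, -13) = 34*(-496) - 13*(1 - 15) = -16864 - 13*(-14) = -16864 + 182 = -16682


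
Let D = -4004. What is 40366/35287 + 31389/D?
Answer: -135142597/20184164 ≈ -6.6955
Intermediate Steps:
40366/35287 + 31389/D = 40366/35287 + 31389/(-4004) = 40366*(1/35287) + 31389*(-1/4004) = 40366/35287 - 31389/4004 = -135142597/20184164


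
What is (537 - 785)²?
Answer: 61504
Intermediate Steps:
(537 - 785)² = (-248)² = 61504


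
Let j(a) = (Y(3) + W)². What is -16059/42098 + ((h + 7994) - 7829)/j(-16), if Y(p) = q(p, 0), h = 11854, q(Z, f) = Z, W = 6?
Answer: 504675083/3409938 ≈ 148.00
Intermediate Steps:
Y(p) = p
j(a) = 81 (j(a) = (3 + 6)² = 9² = 81)
-16059/42098 + ((h + 7994) - 7829)/j(-16) = -16059/42098 + ((11854 + 7994) - 7829)/81 = -16059*1/42098 + (19848 - 7829)*(1/81) = -16059/42098 + 12019*(1/81) = -16059/42098 + 12019/81 = 504675083/3409938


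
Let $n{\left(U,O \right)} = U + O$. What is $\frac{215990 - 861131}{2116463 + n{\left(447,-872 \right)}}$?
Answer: $- \frac{215047}{705346} \approx -0.30488$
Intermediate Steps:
$n{\left(U,O \right)} = O + U$
$\frac{215990 - 861131}{2116463 + n{\left(447,-872 \right)}} = \frac{215990 - 861131}{2116463 + \left(-872 + 447\right)} = - \frac{645141}{2116463 - 425} = - \frac{645141}{2116038} = \left(-645141\right) \frac{1}{2116038} = - \frac{215047}{705346}$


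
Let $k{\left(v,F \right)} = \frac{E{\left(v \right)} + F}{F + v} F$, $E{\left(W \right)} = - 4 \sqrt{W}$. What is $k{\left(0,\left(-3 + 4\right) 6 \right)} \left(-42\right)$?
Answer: $-252$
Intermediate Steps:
$k{\left(v,F \right)} = \frac{F \left(F - 4 \sqrt{v}\right)}{F + v}$ ($k{\left(v,F \right)} = \frac{- 4 \sqrt{v} + F}{F + v} F = \frac{F - 4 \sqrt{v}}{F + v} F = \frac{F \left(F - 4 \sqrt{v}\right)}{F + v}$)
$k{\left(0,\left(-3 + 4\right) 6 \right)} \left(-42\right) = \frac{\left(-3 + 4\right) 6 \left(\left(-3 + 4\right) 6 - 4 \sqrt{0}\right)}{\left(-3 + 4\right) 6 + 0} \left(-42\right) = \frac{1 \cdot 6 \left(1 \cdot 6 - 0\right)}{1 \cdot 6 + 0} \left(-42\right) = \frac{6 \left(6 + 0\right)}{6 + 0} \left(-42\right) = 6 \cdot \frac{1}{6} \cdot 6 \left(-42\right) = 6 \left(-42\right) = -252$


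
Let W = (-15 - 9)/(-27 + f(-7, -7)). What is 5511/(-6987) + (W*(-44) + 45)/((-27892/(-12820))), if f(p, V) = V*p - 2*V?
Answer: 1626143032/48720351 ≈ 33.377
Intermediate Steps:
f(p, V) = -2*V + V*p
W = -⅔ (W = (-15 - 9)/(-27 - 7*(-2 - 7)) = -24/(-27 - 7*(-9)) = -24/(-27 + 63) = -24/36 = -24*1/36 = -⅔ ≈ -0.66667)
5511/(-6987) + (W*(-44) + 45)/((-27892/(-12820))) = 5511/(-6987) + (-⅔*(-44) + 45)/((-27892/(-12820))) = 5511*(-1/6987) + (88/3 + 45)/((-27892*(-1/12820))) = -1837/2329 + 223/(3*(6973/3205)) = -1837/2329 + (223/3)*(3205/6973) = -1837/2329 + 714715/20919 = 1626143032/48720351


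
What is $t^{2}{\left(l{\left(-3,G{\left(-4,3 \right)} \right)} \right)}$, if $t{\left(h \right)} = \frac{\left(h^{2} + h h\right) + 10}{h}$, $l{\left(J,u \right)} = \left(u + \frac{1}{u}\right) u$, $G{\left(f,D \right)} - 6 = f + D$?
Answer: $\frac{463761}{169} \approx 2744.1$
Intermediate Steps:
$G{\left(f,D \right)} = 6 + D + f$ ($G{\left(f,D \right)} = 6 + \left(f + D\right) = 6 + \left(D + f\right) = 6 + D + f$)
$l{\left(J,u \right)} = u \left(u + \frac{1}{u}\right)$
$t{\left(h \right)} = \frac{10 + 2 h^{2}}{h}$ ($t{\left(h \right)} = \frac{\left(h^{2} + h^{2}\right) + 10}{h} = \frac{2 h^{2} + 10}{h} = \frac{10 + 2 h^{2}}{h}$)
$t^{2}{\left(l{\left(-3,G{\left(-4,3 \right)} \right)} \right)} = \left(2 \left(1 + \left(6 + 3 - 4\right)^{2}\right) + \frac{10}{1 + \left(6 + 3 - 4\right)^{2}}\right)^{2} = \left(2 \left(1 + 5^{2}\right) + \frac{10}{1 + 5^{2}}\right)^{2} = \left(2 \left(1 + 25\right) + \frac{10}{1 + 25}\right)^{2} = \left(2 \cdot 26 + \frac{10}{26}\right)^{2} = \left(52 + 10 \cdot \frac{1}{26}\right)^{2} = \left(52 + \frac{5}{13}\right)^{2} = \left(\frac{681}{13}\right)^{2} = \frac{463761}{169}$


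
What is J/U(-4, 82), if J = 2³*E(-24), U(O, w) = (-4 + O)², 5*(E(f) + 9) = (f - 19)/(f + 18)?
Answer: -227/240 ≈ -0.94583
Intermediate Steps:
E(f) = -9 + (-19 + f)/(5*(18 + f)) (E(f) = -9 + ((f - 19)/(f + 18))/5 = -9 + ((-19 + f)/(18 + f))/5 = -9 + (-19 + f)/(5*(18 + f)))
J = -908/15 (J = 2³*((-829 - 44*(-24))/(5*(18 - 24))) = 8*((⅕)*(-829 + 1056)/(-6)) = 8*((⅕)*(-⅙)*227) = 8*(-227/30) = -908/15 ≈ -60.533)
J/U(-4, 82) = -908/(15*(-4 - 4)²) = -908/(15*((-8)²)) = -908/15/64 = -908/15*1/64 = -227/240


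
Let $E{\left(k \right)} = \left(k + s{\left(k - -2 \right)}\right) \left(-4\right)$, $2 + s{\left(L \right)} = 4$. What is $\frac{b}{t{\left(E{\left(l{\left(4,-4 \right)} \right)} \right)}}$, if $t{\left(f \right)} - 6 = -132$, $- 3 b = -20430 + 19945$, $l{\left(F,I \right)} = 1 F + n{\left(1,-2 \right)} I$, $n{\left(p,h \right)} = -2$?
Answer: $- \frac{485}{378} \approx -1.2831$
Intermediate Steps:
$s{\left(L \right)} = 2$ ($s{\left(L \right)} = -2 + 4 = 2$)
$l{\left(F,I \right)} = F - 2 I$ ($l{\left(F,I \right)} = 1 F - 2 I = F - 2 I$)
$E{\left(k \right)} = -8 - 4 k$ ($E{\left(k \right)} = \left(k + 2\right) \left(-4\right) = \left(2 + k\right) \left(-4\right) = -8 - 4 k$)
$b = \frac{485}{3}$ ($b = - \frac{-20430 + 19945}{3} = \left(- \frac{1}{3}\right) \left(-485\right) = \frac{485}{3} \approx 161.67$)
$t{\left(f \right)} = -126$ ($t{\left(f \right)} = 6 - 132 = -126$)
$\frac{b}{t{\left(E{\left(l{\left(4,-4 \right)} \right)} \right)}} = \frac{485}{3 \left(-126\right)} = \frac{485}{3} \left(- \frac{1}{126}\right) = - \frac{485}{378}$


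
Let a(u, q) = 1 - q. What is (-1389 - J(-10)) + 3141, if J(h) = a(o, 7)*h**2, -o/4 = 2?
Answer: 2352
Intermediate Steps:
o = -8 (o = -4*2 = -8)
J(h) = -6*h**2 (J(h) = (1 - 1*7)*h**2 = (1 - 7)*h**2 = -6*h**2)
(-1389 - J(-10)) + 3141 = (-1389 - (-6)*(-10)**2) + 3141 = (-1389 - (-6)*100) + 3141 = (-1389 - 1*(-600)) + 3141 = (-1389 + 600) + 3141 = -789 + 3141 = 2352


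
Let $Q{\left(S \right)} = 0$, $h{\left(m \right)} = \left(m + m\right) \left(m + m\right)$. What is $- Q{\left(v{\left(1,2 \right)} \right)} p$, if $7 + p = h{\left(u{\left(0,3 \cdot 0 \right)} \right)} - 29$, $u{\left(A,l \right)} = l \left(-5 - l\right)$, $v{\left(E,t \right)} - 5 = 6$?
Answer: $0$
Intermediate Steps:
$v{\left(E,t \right)} = 11$ ($v{\left(E,t \right)} = 5 + 6 = 11$)
$h{\left(m \right)} = 4 m^{2}$ ($h{\left(m \right)} = 2 m 2 m = 4 m^{2}$)
$p = -36$ ($p = -7 + \left(4 \left(- 3 \cdot 0 \left(5 + 3 \cdot 0\right)\right)^{2} - 29\right) = -7 - \left(29 - 4 \left(\left(-1\right) 0 \left(5 + 0\right)\right)^{2}\right) = -7 - \left(29 - 4 \left(\left(-1\right) 0 \cdot 5\right)^{2}\right) = -7 - \left(29 - 4 \cdot 0^{2}\right) = -7 + \left(4 \cdot 0 - 29\right) = -7 + \left(0 - 29\right) = -7 - 29 = -36$)
$- Q{\left(v{\left(1,2 \right)} \right)} p = \left(-1\right) 0 \left(-36\right) = 0 \left(-36\right) = 0$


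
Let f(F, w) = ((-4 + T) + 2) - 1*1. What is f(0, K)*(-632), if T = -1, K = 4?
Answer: 2528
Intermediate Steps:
f(F, w) = -4 (f(F, w) = ((-4 - 1) + 2) - 1*1 = (-5 + 2) - 1 = -3 - 1 = -4)
f(0, K)*(-632) = -4*(-632) = 2528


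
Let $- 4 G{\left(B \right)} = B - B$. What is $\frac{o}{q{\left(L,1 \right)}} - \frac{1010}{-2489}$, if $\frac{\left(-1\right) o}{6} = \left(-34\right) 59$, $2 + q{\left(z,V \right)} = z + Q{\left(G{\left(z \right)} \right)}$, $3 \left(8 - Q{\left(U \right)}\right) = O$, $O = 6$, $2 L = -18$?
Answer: $- \frac{29952554}{12445} \approx -2406.8$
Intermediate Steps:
$L = -9$ ($L = \frac{1}{2} \left(-18\right) = -9$)
$G{\left(B \right)} = 0$ ($G{\left(B \right)} = - \frac{B - B}{4} = \left(- \frac{1}{4}\right) 0 = 0$)
$Q{\left(U \right)} = 6$ ($Q{\left(U \right)} = 8 - 2 = 6$)
$q{\left(z,V \right)} = 4 + z$ ($q{\left(z,V \right)} = -2 + \left(z + 6\right) = -2 + \left(6 + z\right) = 4 + z$)
$o = 12036$ ($o = - 6 \left(\left(-34\right) 59\right) = \left(-6\right) \left(-2006\right) = 12036$)
$\frac{o}{q{\left(L,1 \right)}} - \frac{1010}{-2489} = \frac{12036}{4 - 9} - \frac{1010}{-2489} = \frac{12036}{-5} - - \frac{1010}{2489} = 12036 \left(- \frac{1}{5}\right) + \frac{1010}{2489} = - \frac{12036}{5} + \frac{1010}{2489} = - \frac{29952554}{12445}$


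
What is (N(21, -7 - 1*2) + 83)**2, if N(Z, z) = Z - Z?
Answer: 6889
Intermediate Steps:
N(Z, z) = 0
(N(21, -7 - 1*2) + 83)**2 = (0 + 83)**2 = 83**2 = 6889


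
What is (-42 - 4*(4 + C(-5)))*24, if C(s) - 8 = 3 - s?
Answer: -2928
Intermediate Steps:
C(s) = 11 - s (C(s) = 8 + (3 - s) = 11 - s)
(-42 - 4*(4 + C(-5)))*24 = (-42 - 4*(4 + (11 - 1*(-5))))*24 = (-42 - 4*(4 + (11 + 5)))*24 = (-42 - 4*(4 + 16))*24 = (-42 - 4*20)*24 = (-42 - 80)*24 = -122*24 = -2928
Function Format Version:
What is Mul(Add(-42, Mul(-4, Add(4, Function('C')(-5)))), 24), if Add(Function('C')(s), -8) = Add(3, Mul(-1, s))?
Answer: -2928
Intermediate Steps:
Function('C')(s) = Add(11, Mul(-1, s)) (Function('C')(s) = Add(8, Add(3, Mul(-1, s))) = Add(11, Mul(-1, s)))
Mul(Add(-42, Mul(-4, Add(4, Function('C')(-5)))), 24) = Mul(Add(-42, Mul(-4, Add(4, Add(11, Mul(-1, -5))))), 24) = Mul(Add(-42, Mul(-4, Add(4, Add(11, 5)))), 24) = Mul(Add(-42, Mul(-4, Add(4, 16))), 24) = Mul(Add(-42, Mul(-4, 20)), 24) = Mul(Add(-42, -80), 24) = Mul(-122, 24) = -2928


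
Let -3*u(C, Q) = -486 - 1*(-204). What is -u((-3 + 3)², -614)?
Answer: -94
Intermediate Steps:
u(C, Q) = 94 (u(C, Q) = -(-486 - 1*(-204))/3 = -(-486 + 204)/3 = -⅓*(-282) = 94)
-u((-3 + 3)², -614) = -1*94 = -94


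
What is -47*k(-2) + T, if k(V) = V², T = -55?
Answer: -243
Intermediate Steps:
-47*k(-2) + T = -47*(-2)² - 55 = -47*4 - 55 = -188 - 55 = -243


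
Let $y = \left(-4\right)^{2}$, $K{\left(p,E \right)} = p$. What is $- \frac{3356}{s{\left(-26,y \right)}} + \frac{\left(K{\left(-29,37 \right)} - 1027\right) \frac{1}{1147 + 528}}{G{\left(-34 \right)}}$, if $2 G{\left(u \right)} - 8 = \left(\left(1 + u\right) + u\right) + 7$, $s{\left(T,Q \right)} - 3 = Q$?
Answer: $- \frac{73066868}{413725} \approx -176.61$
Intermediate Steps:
$y = 16$
$s{\left(T,Q \right)} = 3 + Q$
$G{\left(u \right)} = 8 + u$ ($G{\left(u \right)} = 4 + \frac{\left(\left(1 + u\right) + u\right) + 7}{2} = 4 + \frac{\left(1 + 2 u\right) + 7}{2} = 4 + \frac{8 + 2 u}{2} = 4 + \left(4 + u\right) = 8 + u$)
$- \frac{3356}{s{\left(-26,y \right)}} + \frac{\left(K{\left(-29,37 \right)} - 1027\right) \frac{1}{1147 + 528}}{G{\left(-34 \right)}} = - \frac{3356}{3 + 16} + \frac{\left(-29 - 1027\right) \frac{1}{1147 + 528}}{8 - 34} = - \frac{3356}{19} + \frac{\left(-1056\right) \frac{1}{1675}}{-26} = \left(-3356\right) \frac{1}{19} + \left(-1056\right) \frac{1}{1675} \left(- \frac{1}{26}\right) = - \frac{3356}{19} - - \frac{528}{21775} = - \frac{3356}{19} + \frac{528}{21775} = - \frac{73066868}{413725}$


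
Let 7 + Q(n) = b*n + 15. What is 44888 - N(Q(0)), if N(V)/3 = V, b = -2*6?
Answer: 44864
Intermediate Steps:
b = -12
Q(n) = 8 - 12*n (Q(n) = -7 + (-12*n + 15) = -7 + (15 - 12*n) = 8 - 12*n)
N(V) = 3*V
44888 - N(Q(0)) = 44888 - 3*(8 - 12*0) = 44888 - 3*(8 + 0) = 44888 - 3*8 = 44888 - 1*24 = 44888 - 24 = 44864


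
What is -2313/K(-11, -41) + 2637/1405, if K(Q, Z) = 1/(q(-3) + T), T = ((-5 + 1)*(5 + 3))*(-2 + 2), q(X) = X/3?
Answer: 3252402/1405 ≈ 2314.9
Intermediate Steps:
q(X) = X/3 (q(X) = X*(⅓) = X/3)
T = 0 (T = -4*8*0 = -32*0 = 0)
K(Q, Z) = -1 (K(Q, Z) = 1/((⅓)*(-3) + 0) = 1/(-1 + 0) = 1/(-1) = -1)
-2313/K(-11, -41) + 2637/1405 = -2313/(-1) + 2637/1405 = -2313*(-1) + 2637*(1/1405) = 2313 + 2637/1405 = 3252402/1405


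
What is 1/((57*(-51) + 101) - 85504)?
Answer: -1/88310 ≈ -1.1324e-5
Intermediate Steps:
1/((57*(-51) + 101) - 85504) = 1/((-2907 + 101) - 85504) = 1/(-2806 - 85504) = 1/(-88310) = -1/88310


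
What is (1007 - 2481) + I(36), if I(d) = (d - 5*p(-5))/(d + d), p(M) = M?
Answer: -106067/72 ≈ -1473.2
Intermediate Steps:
I(d) = (25 + d)/(2*d) (I(d) = (d - 5*(-5))/(d + d) = (d + 25)/((2*d)) = (25 + d)*(1/(2*d)) = (25 + d)/(2*d))
(1007 - 2481) + I(36) = (1007 - 2481) + (½)*(25 + 36)/36 = -1474 + (½)*(1/36)*61 = -1474 + 61/72 = -106067/72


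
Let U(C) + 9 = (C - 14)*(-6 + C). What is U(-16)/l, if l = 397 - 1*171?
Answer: 651/226 ≈ 2.8805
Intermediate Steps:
l = 226 (l = 397 - 171 = 226)
U(C) = -9 + (-14 + C)*(-6 + C) (U(C) = -9 + (C - 14)*(-6 + C) = -9 + (-14 + C)*(-6 + C))
U(-16)/l = (75 + (-16)² - 20*(-16))/226 = (75 + 256 + 320)*(1/226) = 651*(1/226) = 651/226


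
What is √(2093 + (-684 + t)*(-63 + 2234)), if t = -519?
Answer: 2*I*√652405 ≈ 1615.4*I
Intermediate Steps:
√(2093 + (-684 + t)*(-63 + 2234)) = √(2093 + (-684 - 519)*(-63 + 2234)) = √(2093 - 1203*2171) = √(2093 - 2611713) = √(-2609620) = 2*I*√652405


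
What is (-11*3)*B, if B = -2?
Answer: 66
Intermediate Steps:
(-11*3)*B = -11*3*(-2) = -33*(-2) = 66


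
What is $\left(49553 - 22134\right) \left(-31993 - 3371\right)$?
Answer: $-969645516$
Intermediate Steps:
$\left(49553 - 22134\right) \left(-31993 - 3371\right) = 27419 \left(-35364\right) = -969645516$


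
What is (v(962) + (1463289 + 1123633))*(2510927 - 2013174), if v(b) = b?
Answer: 1288127024652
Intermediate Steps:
(v(962) + (1463289 + 1123633))*(2510927 - 2013174) = (962 + (1463289 + 1123633))*(2510927 - 2013174) = (962 + 2586922)*497753 = 2587884*497753 = 1288127024652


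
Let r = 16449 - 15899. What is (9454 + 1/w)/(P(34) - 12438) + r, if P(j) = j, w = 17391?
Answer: 118480465685/215717964 ≈ 549.24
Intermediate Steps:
r = 550
(9454 + 1/w)/(P(34) - 12438) + r = (9454 + 1/17391)/(34 - 12438) + 550 = (9454 + 1/17391)/(-12404) + 550 = (164414515/17391)*(-1/12404) + 550 = -164414515/215717964 + 550 = 118480465685/215717964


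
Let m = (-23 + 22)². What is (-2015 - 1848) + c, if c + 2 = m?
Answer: -3864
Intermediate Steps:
m = 1 (m = (-1)² = 1)
c = -1 (c = -2 + 1 = -1)
(-2015 - 1848) + c = (-2015 - 1848) - 1 = -3863 - 1 = -3864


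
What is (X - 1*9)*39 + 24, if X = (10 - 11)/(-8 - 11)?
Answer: -6174/19 ≈ -324.95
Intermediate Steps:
X = 1/19 (X = -1/(-19) = -1*(-1/19) = 1/19 ≈ 0.052632)
(X - 1*9)*39 + 24 = (1/19 - 1*9)*39 + 24 = (1/19 - 9)*39 + 24 = -170/19*39 + 24 = -6630/19 + 24 = -6174/19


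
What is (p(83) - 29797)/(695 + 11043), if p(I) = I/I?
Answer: -14898/5869 ≈ -2.5384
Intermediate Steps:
p(I) = 1
(p(83) - 29797)/(695 + 11043) = (1 - 29797)/(695 + 11043) = -29796/11738 = -29796*1/11738 = -14898/5869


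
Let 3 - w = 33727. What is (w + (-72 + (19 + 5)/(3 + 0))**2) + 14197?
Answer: -15431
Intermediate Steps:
w = -33724 (w = 3 - 1*33727 = 3 - 33727 = -33724)
(w + (-72 + (19 + 5)/(3 + 0))**2) + 14197 = (-33724 + (-72 + (19 + 5)/(3 + 0))**2) + 14197 = (-33724 + (-72 + 24/3)**2) + 14197 = (-33724 + (-72 + 24*(1/3))**2) + 14197 = (-33724 + (-72 + 8)**2) + 14197 = (-33724 + (-64)**2) + 14197 = (-33724 + 4096) + 14197 = -29628 + 14197 = -15431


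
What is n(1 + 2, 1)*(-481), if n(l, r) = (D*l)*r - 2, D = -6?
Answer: 9620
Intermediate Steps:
n(l, r) = -2 - 6*l*r (n(l, r) = (-6*l)*r - 2 = -6*l*r - 2 = -2 - 6*l*r)
n(1 + 2, 1)*(-481) = (-2 - 6*(1 + 2)*1)*(-481) = (-2 - 6*3*1)*(-481) = (-2 - 18)*(-481) = -20*(-481) = 9620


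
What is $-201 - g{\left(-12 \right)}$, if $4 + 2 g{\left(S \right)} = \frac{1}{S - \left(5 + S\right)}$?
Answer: $- \frac{1989}{10} \approx -198.9$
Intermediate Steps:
$g{\left(S \right)} = - \frac{21}{10}$ ($g{\left(S \right)} = -2 + \frac{1}{2 \left(S - \left(5 + S\right)\right)} = -2 + \frac{1}{2 \left(-5\right)} = -2 + \frac{1}{2} \left(- \frac{1}{5}\right) = -2 - \frac{1}{10} = - \frac{21}{10}$)
$-201 - g{\left(-12 \right)} = -201 - - \frac{21}{10} = -201 + \frac{21}{10} = - \frac{1989}{10}$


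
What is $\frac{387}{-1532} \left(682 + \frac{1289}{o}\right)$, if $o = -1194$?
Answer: $- \frac{104879451}{609736} \approx -172.01$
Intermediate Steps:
$\frac{387}{-1532} \left(682 + \frac{1289}{o}\right) = \frac{387}{-1532} \left(682 + \frac{1289}{-1194}\right) = 387 \left(- \frac{1}{1532}\right) \left(682 + 1289 \left(- \frac{1}{1194}\right)\right) = - \frac{387 \left(682 - \frac{1289}{1194}\right)}{1532} = \left(- \frac{387}{1532}\right) \frac{813019}{1194} = - \frac{104879451}{609736}$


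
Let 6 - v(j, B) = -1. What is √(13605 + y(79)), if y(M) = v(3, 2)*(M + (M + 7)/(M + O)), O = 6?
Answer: 8*√1599105/85 ≈ 119.02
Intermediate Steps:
v(j, B) = 7 (v(j, B) = 6 - 1*(-1) = 6 + 1 = 7)
y(M) = 7*M + 7*(7 + M)/(6 + M) (y(M) = 7*(M + (M + 7)/(M + 6)) = 7*(M + (7 + M)/(6 + M)) = 7*M + 7*(7 + M)/(6 + M))
√(13605 + y(79)) = √(13605 + 7*(7 + 79² + 7*79)/(6 + 79)) = √(13605 + 7*(7 + 6241 + 553)/85) = √(13605 + 7*(1/85)*6801) = √(13605 + 47607/85) = √(1204032/85) = 8*√1599105/85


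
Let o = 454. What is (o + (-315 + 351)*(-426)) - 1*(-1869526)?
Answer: 1854644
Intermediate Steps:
(o + (-315 + 351)*(-426)) - 1*(-1869526) = (454 + (-315 + 351)*(-426)) - 1*(-1869526) = (454 + 36*(-426)) + 1869526 = (454 - 15336) + 1869526 = -14882 + 1869526 = 1854644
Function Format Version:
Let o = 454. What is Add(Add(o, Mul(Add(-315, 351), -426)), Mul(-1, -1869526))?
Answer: 1854644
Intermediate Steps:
Add(Add(o, Mul(Add(-315, 351), -426)), Mul(-1, -1869526)) = Add(Add(454, Mul(Add(-315, 351), -426)), Mul(-1, -1869526)) = Add(Add(454, Mul(36, -426)), 1869526) = Add(Add(454, -15336), 1869526) = Add(-14882, 1869526) = 1854644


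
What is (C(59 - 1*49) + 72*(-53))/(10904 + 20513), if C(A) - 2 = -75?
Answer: -3889/31417 ≈ -0.12379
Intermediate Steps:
C(A) = -73 (C(A) = 2 - 75 = -73)
(C(59 - 1*49) + 72*(-53))/(10904 + 20513) = (-73 + 72*(-53))/(10904 + 20513) = (-73 - 3816)/31417 = -3889*1/31417 = -3889/31417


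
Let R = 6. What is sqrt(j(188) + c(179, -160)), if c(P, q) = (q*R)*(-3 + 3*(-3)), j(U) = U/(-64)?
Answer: sqrt(184273)/4 ≈ 107.32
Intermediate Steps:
j(U) = -U/64 (j(U) = U*(-1/64) = -U/64)
c(P, q) = -72*q (c(P, q) = (q*6)*(-3 + 3*(-3)) = (6*q)*(-3 - 9) = (6*q)*(-12) = -72*q)
sqrt(j(188) + c(179, -160)) = sqrt(-1/64*188 - 72*(-160)) = sqrt(-47/16 + 11520) = sqrt(184273/16) = sqrt(184273)/4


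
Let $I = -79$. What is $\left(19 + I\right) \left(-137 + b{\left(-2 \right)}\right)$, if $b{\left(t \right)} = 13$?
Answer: $7440$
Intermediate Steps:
$\left(19 + I\right) \left(-137 + b{\left(-2 \right)}\right) = \left(19 - 79\right) \left(-137 + 13\right) = \left(-60\right) \left(-124\right) = 7440$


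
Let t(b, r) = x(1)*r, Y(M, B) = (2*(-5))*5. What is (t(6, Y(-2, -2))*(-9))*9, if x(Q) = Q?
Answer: 4050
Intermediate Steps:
Y(M, B) = -50 (Y(M, B) = -10*5 = -50)
t(b, r) = r (t(b, r) = 1*r = r)
(t(6, Y(-2, -2))*(-9))*9 = -50*(-9)*9 = 450*9 = 4050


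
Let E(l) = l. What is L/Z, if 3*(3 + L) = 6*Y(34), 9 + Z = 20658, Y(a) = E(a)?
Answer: 65/20649 ≈ 0.0031479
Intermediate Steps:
Y(a) = a
Z = 20649 (Z = -9 + 20658 = 20649)
L = 65 (L = -3 + (6*34)/3 = -3 + (⅓)*204 = -3 + 68 = 65)
L/Z = 65/20649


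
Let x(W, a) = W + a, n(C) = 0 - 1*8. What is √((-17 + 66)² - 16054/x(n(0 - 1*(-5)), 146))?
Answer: √20562/3 ≈ 47.798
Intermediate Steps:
n(C) = -8 (n(C) = 0 - 8 = -8)
√((-17 + 66)² - 16054/x(n(0 - 1*(-5)), 146)) = √((-17 + 66)² - 16054/(-8 + 146)) = √(49² - 16054/138) = √(2401 - 16054*1/138) = √(2401 - 349/3) = √(6854/3) = √20562/3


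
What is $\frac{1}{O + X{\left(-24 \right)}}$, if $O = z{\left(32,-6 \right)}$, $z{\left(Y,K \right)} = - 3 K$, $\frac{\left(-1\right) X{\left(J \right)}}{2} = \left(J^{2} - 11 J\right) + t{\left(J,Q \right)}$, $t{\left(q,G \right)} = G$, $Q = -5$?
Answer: $- \frac{1}{1652} \approx -0.00060533$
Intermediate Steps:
$X{\left(J \right)} = 10 - 2 J^{2} + 22 J$ ($X{\left(J \right)} = - 2 \left(\left(J^{2} - 11 J\right) - 5\right) = - 2 \left(-5 + J^{2} - 11 J\right) = 10 - 2 J^{2} + 22 J$)
$O = 18$ ($O = \left(-3\right) \left(-6\right) = 18$)
$\frac{1}{O + X{\left(-24 \right)}} = \frac{1}{18 + \left(10 - 2 \left(-24\right)^{2} + 22 \left(-24\right)\right)} = \frac{1}{18 - 1670} = \frac{1}{-1652} = - \frac{1}{1652}$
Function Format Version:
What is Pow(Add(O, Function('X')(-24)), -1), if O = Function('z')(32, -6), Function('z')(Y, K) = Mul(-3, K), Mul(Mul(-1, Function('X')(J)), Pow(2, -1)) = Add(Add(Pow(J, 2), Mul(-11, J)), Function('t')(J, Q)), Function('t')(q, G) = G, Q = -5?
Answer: Rational(-1, 1652) ≈ -0.00060533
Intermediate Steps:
Function('X')(J) = Add(10, Mul(-2, Pow(J, 2)), Mul(22, J)) (Function('X')(J) = Mul(-2, Add(Add(Pow(J, 2), Mul(-11, J)), -5)) = Mul(-2, Add(-5, Pow(J, 2), Mul(-11, J))) = Add(10, Mul(-2, Pow(J, 2)), Mul(22, J)))
O = 18 (O = Mul(-3, -6) = 18)
Pow(Add(O, Function('X')(-24)), -1) = Pow(Add(18, Add(10, Mul(-2, Pow(-24, 2)), Mul(22, -24))), -1) = Pow(Add(18, Add(10, Mul(-2, 576), -528)), -1) = Pow(Add(18, Add(10, -1152, -528)), -1) = Pow(Add(18, -1670), -1) = Pow(-1652, -1) = Rational(-1, 1652)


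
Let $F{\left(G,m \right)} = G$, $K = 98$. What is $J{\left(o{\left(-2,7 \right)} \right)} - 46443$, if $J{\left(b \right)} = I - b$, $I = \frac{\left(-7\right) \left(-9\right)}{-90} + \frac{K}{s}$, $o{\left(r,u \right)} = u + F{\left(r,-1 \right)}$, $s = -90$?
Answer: $- \frac{4180481}{90} \approx -46450.0$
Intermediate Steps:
$o{\left(r,u \right)} = r + u$ ($o{\left(r,u \right)} = u + r = r + u$)
$I = - \frac{161}{90}$ ($I = \frac{\left(-7\right) \left(-9\right)}{-90} + \frac{98}{-90} = 63 \left(- \frac{1}{90}\right) + 98 \left(- \frac{1}{90}\right) = - \frac{7}{10} - \frac{49}{45} = - \frac{161}{90} \approx -1.7889$)
$J{\left(b \right)} = - \frac{161}{90} - b$
$J{\left(o{\left(-2,7 \right)} \right)} - 46443 = \left(- \frac{161}{90} - \left(-2 + 7\right)\right) - 46443 = \left(- \frac{161}{90} - 5\right) - 46443 = - \frac{611}{90} - 46443 = - \frac{4180481}{90}$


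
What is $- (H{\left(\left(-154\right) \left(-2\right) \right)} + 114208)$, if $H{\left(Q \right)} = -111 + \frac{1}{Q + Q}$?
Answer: $- \frac{70283753}{616} \approx -1.141 \cdot 10^{5}$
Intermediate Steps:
$H{\left(Q \right)} = -111 + \frac{1}{2 Q}$
$- (H{\left(\left(-154\right) \left(-2\right) \right)} + 114208) = - (\left(-111 + \frac{1}{2 \left(\left(-154\right) \left(-2\right)\right)}\right) + 114208) = - (\left(-111 + \frac{1}{2 \cdot 308}\right) + 114208) = - (\left(-111 + \frac{1}{2} \cdot \frac{1}{308}\right) + 114208) = - (\left(-111 + \frac{1}{616}\right) + 114208) = - (- \frac{68375}{616} + 114208) = \left(-1\right) \frac{70283753}{616} = - \frac{70283753}{616}$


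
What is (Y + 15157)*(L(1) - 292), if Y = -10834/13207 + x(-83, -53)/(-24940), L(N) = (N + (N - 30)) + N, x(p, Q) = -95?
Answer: -10982802203483/2271604 ≈ -4.8348e+6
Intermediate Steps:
L(N) = -30 + 3*N (L(N) = (N + (-30 + N)) + N = (-30 + 2*N) + N = -30 + 3*N)
Y = -53789059/65876516 (Y = -10834/13207 - 95/(-24940) = -10834*1/13207 - 95*(-1/24940) = -10834/13207 + 19/4988 = -53789059/65876516 ≈ -0.81651)
(Y + 15157)*(L(1) - 292) = (-53789059/65876516 + 15157)*((-30 + 3*1) - 292) = 998436563953*((-30 + 3) - 292)/65876516 = 998436563953*(-27 - 292)/65876516 = (998436563953/65876516)*(-319) = -10982802203483/2271604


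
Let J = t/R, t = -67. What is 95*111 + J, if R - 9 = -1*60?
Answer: 537862/51 ≈ 10546.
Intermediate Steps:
R = -51 (R = 9 - 1*60 = 9 - 60 = -51)
J = 67/51 (J = -67/(-51) = -67*(-1/51) = 67/51 ≈ 1.3137)
95*111 + J = 95*111 + 67/51 = 10545 + 67/51 = 537862/51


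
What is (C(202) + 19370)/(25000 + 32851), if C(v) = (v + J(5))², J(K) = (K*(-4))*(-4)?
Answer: 98894/57851 ≈ 1.7095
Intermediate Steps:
J(K) = 16*K (J(K) = -4*K*(-4) = 16*K)
C(v) = (80 + v)² (C(v) = (v + 16*5)² = (v + 80)² = (80 + v)²)
(C(202) + 19370)/(25000 + 32851) = ((80 + 202)² + 19370)/(25000 + 32851) = (282² + 19370)/57851 = (79524 + 19370)*(1/57851) = 98894*(1/57851) = 98894/57851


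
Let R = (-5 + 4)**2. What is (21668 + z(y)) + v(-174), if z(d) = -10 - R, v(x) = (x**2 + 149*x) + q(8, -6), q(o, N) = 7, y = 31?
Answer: 26014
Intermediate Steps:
v(x) = 7 + x**2 + 149*x (v(x) = (x**2 + 149*x) + 7 = 7 + x**2 + 149*x)
R = 1 (R = (-1)**2 = 1)
z(d) = -11 (z(d) = -10 - 1*1 = -10 - 1 = -11)
(21668 + z(y)) + v(-174) = (21668 - 11) + (7 + (-174)**2 + 149*(-174)) = 21657 + (7 + 30276 - 25926) = 21657 + 4357 = 26014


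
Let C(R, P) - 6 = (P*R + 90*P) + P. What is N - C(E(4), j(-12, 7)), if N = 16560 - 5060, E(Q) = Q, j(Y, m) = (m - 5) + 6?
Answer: 10734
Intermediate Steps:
j(Y, m) = 1 + m (j(Y, m) = (-5 + m) + 6 = 1 + m)
C(R, P) = 6 + 91*P + P*R (C(R, P) = 6 + ((P*R + 90*P) + P) = 6 + ((90*P + P*R) + P) = 6 + (91*P + P*R) = 6 + 91*P + P*R)
N = 11500
N - C(E(4), j(-12, 7)) = 11500 - (6 + 91*(1 + 7) + (1 + 7)*4) = 11500 - (6 + 91*8 + 8*4) = 11500 - (6 + 728 + 32) = 11500 - 1*766 = 11500 - 766 = 10734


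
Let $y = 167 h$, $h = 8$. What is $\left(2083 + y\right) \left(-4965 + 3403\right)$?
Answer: $-5340478$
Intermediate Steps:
$y = 1336$ ($y = 167 \cdot 8 = 1336$)
$\left(2083 + y\right) \left(-4965 + 3403\right) = \left(2083 + 1336\right) \left(-4965 + 3403\right) = 3419 \left(-1562\right) = -5340478$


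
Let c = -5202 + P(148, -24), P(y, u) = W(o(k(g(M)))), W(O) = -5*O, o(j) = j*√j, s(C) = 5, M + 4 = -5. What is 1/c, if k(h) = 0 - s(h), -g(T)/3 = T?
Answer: -5202/27063929 - 25*I*√5/27063929 ≈ -0.00019221 - 2.0655e-6*I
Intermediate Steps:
M = -9 (M = -4 - 5 = -9)
g(T) = -3*T
k(h) = -5 (k(h) = 0 - 1*5 = 0 - 5 = -5)
o(j) = j^(3/2)
P(y, u) = 25*I*√5 (P(y, u) = -(-25)*I*√5 = 25*I*√5)
c = -5202 + 25*I*√5 ≈ -5202.0 + 55.902*I
1/c = 1/(-5202 + 25*I*√5)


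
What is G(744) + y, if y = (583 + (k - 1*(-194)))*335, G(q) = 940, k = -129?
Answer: 218020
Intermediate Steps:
y = 217080 (y = (583 + (-129 - 1*(-194)))*335 = (583 + (-129 + 194))*335 = (583 + 65)*335 = 648*335 = 217080)
G(744) + y = 940 + 217080 = 218020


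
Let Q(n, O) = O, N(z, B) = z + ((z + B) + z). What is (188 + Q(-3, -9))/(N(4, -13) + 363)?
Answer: 179/362 ≈ 0.49448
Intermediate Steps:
N(z, B) = B + 3*z (N(z, B) = z + ((B + z) + z) = z + (B + 2*z) = B + 3*z)
(188 + Q(-3, -9))/(N(4, -13) + 363) = (188 - 9)/((-13 + 3*4) + 363) = 179/((-13 + 12) + 363) = 179/(-1 + 363) = 179/362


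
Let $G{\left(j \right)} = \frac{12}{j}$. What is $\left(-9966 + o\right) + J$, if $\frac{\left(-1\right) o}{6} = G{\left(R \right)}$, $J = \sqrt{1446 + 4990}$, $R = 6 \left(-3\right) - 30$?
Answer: $- \frac{19929}{2} + 2 \sqrt{1609} \approx -9884.3$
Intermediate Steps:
$R = -48$ ($R = -18 - 30 = -48$)
$J = 2 \sqrt{1609}$ ($J = \sqrt{6436} = 2 \sqrt{1609} \approx 80.225$)
$o = \frac{3}{2}$ ($o = - 6 \frac{12}{-48} = - 6 \cdot 12 \left(- \frac{1}{48}\right) = \left(-6\right) \left(- \frac{1}{4}\right) = \frac{3}{2} \approx 1.5$)
$\left(-9966 + o\right) + J = \left(-9966 + \frac{3}{2}\right) + 2 \sqrt{1609} = - \frac{19929}{2} + 2 \sqrt{1609}$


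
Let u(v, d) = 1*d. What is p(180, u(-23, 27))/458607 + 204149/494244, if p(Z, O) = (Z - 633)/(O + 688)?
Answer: 22313683608071/54021529015740 ≈ 0.41305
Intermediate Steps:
u(v, d) = d
p(Z, O) = (-633 + Z)/(688 + O)
p(180, u(-23, 27))/458607 + 204149/494244 = ((-633 + 180)/(688 + 27))/458607 + 204149/494244 = (-453/715)*(1/458607) + 204149*(1/494244) = ((1/715)*(-453))*(1/458607) + 204149/494244 = -453/715*1/458607 + 204149/494244 = -151/109301335 + 204149/494244 = 22313683608071/54021529015740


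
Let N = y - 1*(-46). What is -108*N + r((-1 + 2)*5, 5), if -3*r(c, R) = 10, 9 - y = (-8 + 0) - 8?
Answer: -23014/3 ≈ -7671.3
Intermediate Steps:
y = 25 (y = 9 - ((-8 + 0) - 8) = 9 - (-8 - 8) = 9 - 1*(-16) = 9 + 16 = 25)
r(c, R) = -10/3 (r(c, R) = -1/3*10 = -10/3)
N = 71 (N = 25 - 1*(-46) = 25 + 46 = 71)
-108*N + r((-1 + 2)*5, 5) = -108*71 - 10/3 = -7668 - 10/3 = -23014/3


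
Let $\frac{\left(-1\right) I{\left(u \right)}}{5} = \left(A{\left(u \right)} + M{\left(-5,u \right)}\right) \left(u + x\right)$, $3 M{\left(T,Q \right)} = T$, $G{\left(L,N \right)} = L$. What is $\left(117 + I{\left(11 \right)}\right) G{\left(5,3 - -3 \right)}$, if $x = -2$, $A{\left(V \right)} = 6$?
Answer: $-390$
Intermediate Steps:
$M{\left(T,Q \right)} = \frac{T}{3}$
$I{\left(u \right)} = \frac{130}{3} - \frac{65 u}{3}$ ($I{\left(u \right)} = - 5 \left(6 + \frac{1}{3} \left(-5\right)\right) \left(u - 2\right) = - 5 \left(6 - \frac{5}{3}\right) \left(-2 + u\right) = - 5 \frac{13 \left(-2 + u\right)}{3} = - 5 \left(- \frac{26}{3} + \frac{13 u}{3}\right) = \frac{130}{3} - \frac{65 u}{3}$)
$\left(117 + I{\left(11 \right)}\right) G{\left(5,3 - -3 \right)} = \left(117 + \left(\frac{130}{3} - \frac{715}{3}\right)\right) 5 = \left(117 - 195\right) 5 = \left(-78\right) 5 = -390$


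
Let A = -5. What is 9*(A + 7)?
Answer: 18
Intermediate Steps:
9*(A + 7) = 9*(-5 + 7) = 9*2 = 18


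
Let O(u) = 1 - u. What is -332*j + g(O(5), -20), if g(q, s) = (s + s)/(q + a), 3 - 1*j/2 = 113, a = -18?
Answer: 803460/11 ≈ 73042.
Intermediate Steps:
j = -220 (j = 6 - 2*113 = 6 - 226 = -220)
g(q, s) = 2*s/(-18 + q) (g(q, s) = (s + s)/(q - 18) = (2*s)/(-18 + q) = 2*s/(-18 + q))
-332*j + g(O(5), -20) = -332*(-220) + 2*(-20)/(-18 + (1 - 1*5)) = 73040 + 2*(-20)/(-18 + (1 - 5)) = 73040 + 2*(-20)/(-18 - 4) = 73040 + 2*(-20)/(-22) = 73040 + 2*(-20)*(-1/22) = 73040 + 20/11 = 803460/11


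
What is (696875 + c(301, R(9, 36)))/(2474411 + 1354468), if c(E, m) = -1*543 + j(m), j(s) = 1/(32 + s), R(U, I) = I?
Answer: 47350577/260363772 ≈ 0.18186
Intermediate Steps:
c(E, m) = -543 + 1/(32 + m) (c(E, m) = -1*543 + 1/(32 + m) = -543 + 1/(32 + m))
(696875 + c(301, R(9, 36)))/(2474411 + 1354468) = (696875 + (-17375 - 543*36)/(32 + 36))/(2474411 + 1354468) = (696875 + (-17375 - 19548)/68)/3828879 = (696875 + (1/68)*(-36923))*(1/3828879) = (696875 - 36923/68)*(1/3828879) = (47350577/68)*(1/3828879) = 47350577/260363772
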